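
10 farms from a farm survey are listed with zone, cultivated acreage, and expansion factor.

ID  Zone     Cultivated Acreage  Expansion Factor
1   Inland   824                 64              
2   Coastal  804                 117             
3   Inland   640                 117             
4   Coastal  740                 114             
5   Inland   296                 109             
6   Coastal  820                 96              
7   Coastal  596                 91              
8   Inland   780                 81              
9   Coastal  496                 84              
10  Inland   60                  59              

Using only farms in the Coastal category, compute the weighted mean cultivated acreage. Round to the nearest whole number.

Coastal rows: 2, 4, 6, 7, 9
Weighted sum = 804×117 + 740×114 + 820×96 + 596×91 + 496×84
  = 353048
Sum of weights = 117 + 114 + 96 + 91 + 84 = 502
Weighted mean = 353048 / 502 = 703.28287

703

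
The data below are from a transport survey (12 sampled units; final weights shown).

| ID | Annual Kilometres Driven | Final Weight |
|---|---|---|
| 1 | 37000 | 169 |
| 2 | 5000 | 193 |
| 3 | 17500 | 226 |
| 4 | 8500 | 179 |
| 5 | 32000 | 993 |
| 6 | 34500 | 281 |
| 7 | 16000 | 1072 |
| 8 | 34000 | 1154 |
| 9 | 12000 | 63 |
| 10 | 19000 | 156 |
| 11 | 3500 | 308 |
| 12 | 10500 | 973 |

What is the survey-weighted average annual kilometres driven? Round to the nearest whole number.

21773

Weighted sum = 37000×169 + 5000×193 + 17500×226 + 8500×179 + 32000×993 + 34500×281 + 16000×1072 + 34000×1154 + 12000×63 + 19000×156 + 3500×308 + 10500×973
  = 125567500
Sum of weights = 169 + 193 + 226 + 179 + 993 + 281 + 1072 + 1154 + 63 + 156 + 308 + 973 = 5767
Weighted mean = 125567500 / 5767 = 21773.452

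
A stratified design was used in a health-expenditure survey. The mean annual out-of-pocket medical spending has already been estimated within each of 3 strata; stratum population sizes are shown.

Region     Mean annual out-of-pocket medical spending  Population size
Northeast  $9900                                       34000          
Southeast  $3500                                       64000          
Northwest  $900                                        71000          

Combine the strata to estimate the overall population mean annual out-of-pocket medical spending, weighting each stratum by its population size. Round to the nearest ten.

3700

Σ Nₕ·x̄ₕ = 9900×34000 + 3500×64000 + 900×71000
  = 336600000 + 224000000 + 63900000 = 624500000
Σ Nₕ = 34000 + 64000 + 71000 = 169000
Overall mean = 624500000 / 169000 = 3695.2663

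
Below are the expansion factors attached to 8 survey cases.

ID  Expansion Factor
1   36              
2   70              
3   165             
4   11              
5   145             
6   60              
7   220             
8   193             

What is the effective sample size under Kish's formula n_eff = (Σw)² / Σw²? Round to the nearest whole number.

6

Σ wᵢ = 36 + 70 + 165 + 11 + 145 + 60 + 220 + 193 = 900
Σ wᵢ² = 1296 + 4900 + 27225 + 121 + 21025 + 3600 + 48400 + 37249 = 143816
n_eff = 900² / 143816 = 810000 / 143816 = 5.6321967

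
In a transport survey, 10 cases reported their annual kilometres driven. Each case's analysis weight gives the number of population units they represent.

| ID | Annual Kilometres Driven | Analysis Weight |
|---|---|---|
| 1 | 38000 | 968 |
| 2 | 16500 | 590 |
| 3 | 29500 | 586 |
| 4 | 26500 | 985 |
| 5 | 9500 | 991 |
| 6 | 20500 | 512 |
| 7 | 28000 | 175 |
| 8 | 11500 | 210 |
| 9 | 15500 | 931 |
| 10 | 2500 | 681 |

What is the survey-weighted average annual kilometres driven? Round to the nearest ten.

Weighted sum = 38000×968 + 16500×590 + 29500×586 + 26500×985 + 9500×991 + 20500×512 + 28000×175 + 11500×210 + 15500×931 + 2500×681
  = 36784000 + 9735000 + 17287000 + 26102500 + 9414500 + 10496000 + 4900000 + 2415000 + 14430500 + 1702500 = 133267000
Sum of weights = 968 + 590 + 586 + 985 + 991 + 512 + 175 + 210 + 931 + 681 = 6629
Weighted mean = 133267000 / 6629 = 20103.636

20100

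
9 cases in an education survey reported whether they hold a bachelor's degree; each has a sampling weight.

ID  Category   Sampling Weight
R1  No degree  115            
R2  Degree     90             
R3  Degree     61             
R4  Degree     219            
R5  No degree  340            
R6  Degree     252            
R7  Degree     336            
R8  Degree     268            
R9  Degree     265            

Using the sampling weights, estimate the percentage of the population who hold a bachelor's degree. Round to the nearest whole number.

77

Sum of weights for 'Degree' = 90 + 61 + 219 + 252 + 336 + 268 + 265 = 1491
Total weight = 115 + 90 + 61 + 219 + 340 + 252 + 336 + 268 + 265 = 1946
Weighted proportion = 1491 / 1946 = 0.76618705 → 76.618705%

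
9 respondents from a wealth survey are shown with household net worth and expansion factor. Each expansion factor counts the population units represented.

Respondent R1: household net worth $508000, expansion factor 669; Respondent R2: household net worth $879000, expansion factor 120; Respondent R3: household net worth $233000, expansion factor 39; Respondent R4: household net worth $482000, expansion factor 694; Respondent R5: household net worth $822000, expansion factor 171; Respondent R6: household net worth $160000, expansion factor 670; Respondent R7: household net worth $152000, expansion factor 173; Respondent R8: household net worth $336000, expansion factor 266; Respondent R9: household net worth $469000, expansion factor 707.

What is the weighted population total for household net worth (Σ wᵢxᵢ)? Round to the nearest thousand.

Weighted total = 508000×669 + 879000×120 + 233000×39 + 482000×694 + 822000×171 + 160000×670 + 152000×173 + 336000×266 + 469000×707
  = 339852000 + 105480000 + 9087000 + 334508000 + 140562000 + 107200000 + 26296000 + 89376000 + 331583000 = 1483944000

1483944000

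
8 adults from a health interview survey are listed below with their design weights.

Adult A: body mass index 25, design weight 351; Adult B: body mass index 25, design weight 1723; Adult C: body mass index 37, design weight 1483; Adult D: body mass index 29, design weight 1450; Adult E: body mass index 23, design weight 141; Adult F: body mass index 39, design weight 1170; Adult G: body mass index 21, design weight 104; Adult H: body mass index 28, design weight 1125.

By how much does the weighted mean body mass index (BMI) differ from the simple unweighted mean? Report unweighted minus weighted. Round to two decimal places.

Unweighted sum = 227
Unweighted mean = 227 / 8 = 28.375
Weighted sum = 231328
Sum of weights = 7547
Weighted mean = 231328 / 7547 = 30.65165
Difference (unweighted minus weighted) = -2.2766497

-2.28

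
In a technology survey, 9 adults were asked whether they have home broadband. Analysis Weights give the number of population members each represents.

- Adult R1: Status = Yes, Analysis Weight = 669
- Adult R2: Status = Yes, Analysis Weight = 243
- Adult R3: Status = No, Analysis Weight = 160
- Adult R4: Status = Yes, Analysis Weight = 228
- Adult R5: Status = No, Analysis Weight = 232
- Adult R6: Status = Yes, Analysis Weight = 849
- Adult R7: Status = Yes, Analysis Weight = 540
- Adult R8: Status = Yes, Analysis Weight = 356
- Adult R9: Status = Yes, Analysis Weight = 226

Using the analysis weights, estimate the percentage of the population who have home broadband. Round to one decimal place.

88.8

Sum of weights for 'Yes' = 669 + 243 + 228 + 849 + 540 + 356 + 226 = 3111
Total weight = 3503
Weighted proportion = 3111 / 3503 = 0.88809592 → 88.809592%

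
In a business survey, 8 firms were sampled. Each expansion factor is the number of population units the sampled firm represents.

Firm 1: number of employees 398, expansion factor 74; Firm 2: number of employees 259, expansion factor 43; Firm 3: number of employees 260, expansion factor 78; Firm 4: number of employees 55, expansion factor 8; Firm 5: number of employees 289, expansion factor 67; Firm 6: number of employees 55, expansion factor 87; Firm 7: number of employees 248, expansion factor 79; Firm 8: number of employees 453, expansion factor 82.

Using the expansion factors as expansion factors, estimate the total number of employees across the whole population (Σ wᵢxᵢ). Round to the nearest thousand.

Weighted total = 398×74 + 259×43 + 260×78 + 55×8 + 289×67 + 55×87 + 248×79 + 453×82
  = 29452 + 11137 + 20280 + 440 + 19363 + 4785 + 19592 + 37146 = 142195

142000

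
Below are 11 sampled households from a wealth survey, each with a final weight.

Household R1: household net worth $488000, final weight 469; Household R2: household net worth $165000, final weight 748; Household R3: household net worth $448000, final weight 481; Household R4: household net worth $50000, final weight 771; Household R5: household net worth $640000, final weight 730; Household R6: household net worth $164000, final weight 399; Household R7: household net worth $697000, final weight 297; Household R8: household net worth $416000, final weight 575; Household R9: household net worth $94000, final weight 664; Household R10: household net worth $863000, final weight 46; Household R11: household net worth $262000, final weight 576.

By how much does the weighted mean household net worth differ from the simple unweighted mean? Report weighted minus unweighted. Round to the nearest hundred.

Unweighted sum = 4287000
Unweighted mean = 4287000 / 11 = 389727.27
Weighted sum = 1838201000
Sum of weights = 469 + 748 + 481 + 771 + 730 + 399 + 297 + 575 + 664 + 46 + 576 = 5756
Weighted mean = 1838201000 / 5756 = 319353.89
Difference (weighted minus unweighted) = -70373.381

-70400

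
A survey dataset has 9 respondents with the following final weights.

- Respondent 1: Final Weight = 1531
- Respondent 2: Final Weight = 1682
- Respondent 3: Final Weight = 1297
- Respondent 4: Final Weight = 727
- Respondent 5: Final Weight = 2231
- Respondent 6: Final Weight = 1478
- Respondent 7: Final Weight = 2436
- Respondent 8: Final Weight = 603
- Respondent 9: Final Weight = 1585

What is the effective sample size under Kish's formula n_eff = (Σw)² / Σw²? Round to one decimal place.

Σ wᵢ = 1531 + 1682 + 1297 + 727 + 2231 + 1478 + 2436 + 603 + 1585 = 13570
Σ wᵢ² = 2343961 + 2829124 + 1682209 + 528529 + 4977361 + 2184484 + 5934096 + 363609 + 2512225 = 23355598
n_eff = 13570² / 23355598 = 184144900 / 23355598 = 7.884401

7.9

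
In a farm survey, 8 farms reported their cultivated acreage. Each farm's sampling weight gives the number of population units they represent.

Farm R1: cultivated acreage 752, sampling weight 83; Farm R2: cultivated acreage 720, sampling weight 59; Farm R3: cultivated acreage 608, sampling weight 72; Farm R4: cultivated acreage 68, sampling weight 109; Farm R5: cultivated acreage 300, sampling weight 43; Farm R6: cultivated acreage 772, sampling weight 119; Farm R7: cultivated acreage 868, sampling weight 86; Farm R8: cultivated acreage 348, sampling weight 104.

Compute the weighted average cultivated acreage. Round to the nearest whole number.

Weighted sum = 752×83 + 720×59 + 608×72 + 68×109 + 300×43 + 772×119 + 868×86 + 348×104
  = 62416 + 42480 + 43776 + 7412 + 12900 + 91868 + 74648 + 36192 = 371692
Sum of weights = 83 + 59 + 72 + 109 + 43 + 119 + 86 + 104 = 675
Weighted mean = 371692 / 675 = 550.65481

551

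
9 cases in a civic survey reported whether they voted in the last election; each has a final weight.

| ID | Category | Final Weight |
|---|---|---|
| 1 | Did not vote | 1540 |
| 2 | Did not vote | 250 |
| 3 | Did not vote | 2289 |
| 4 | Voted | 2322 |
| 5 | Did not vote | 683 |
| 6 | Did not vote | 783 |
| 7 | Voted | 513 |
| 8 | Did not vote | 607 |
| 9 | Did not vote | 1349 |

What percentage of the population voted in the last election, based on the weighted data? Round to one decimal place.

27.4

Sum of weights for 'Voted' = 2322 + 513 = 2835
Total weight = 10336
Weighted proportion = 2835 / 10336 = 0.27428406 → 27.428406%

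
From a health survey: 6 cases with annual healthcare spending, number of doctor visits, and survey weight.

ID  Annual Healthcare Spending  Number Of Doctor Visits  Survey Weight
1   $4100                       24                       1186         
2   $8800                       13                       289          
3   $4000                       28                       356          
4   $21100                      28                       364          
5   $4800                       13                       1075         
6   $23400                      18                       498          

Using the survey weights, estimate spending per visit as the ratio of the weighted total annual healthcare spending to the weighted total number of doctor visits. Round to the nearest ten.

440

Σ wᵢ·y = 4100×1186 + 8800×289 + 4000×356 + 21100×364 + 4800×1075 + 23400×498
  = 33323400
Σ wᵢ·x = 24×1186 + 13×289 + 28×356 + 28×364 + 13×1075 + 18×498
  = 28464 + 3757 + 9968 + 10192 + 13975 + 8964 = 75320
Ratio = 33323400 / 75320 = 442.42432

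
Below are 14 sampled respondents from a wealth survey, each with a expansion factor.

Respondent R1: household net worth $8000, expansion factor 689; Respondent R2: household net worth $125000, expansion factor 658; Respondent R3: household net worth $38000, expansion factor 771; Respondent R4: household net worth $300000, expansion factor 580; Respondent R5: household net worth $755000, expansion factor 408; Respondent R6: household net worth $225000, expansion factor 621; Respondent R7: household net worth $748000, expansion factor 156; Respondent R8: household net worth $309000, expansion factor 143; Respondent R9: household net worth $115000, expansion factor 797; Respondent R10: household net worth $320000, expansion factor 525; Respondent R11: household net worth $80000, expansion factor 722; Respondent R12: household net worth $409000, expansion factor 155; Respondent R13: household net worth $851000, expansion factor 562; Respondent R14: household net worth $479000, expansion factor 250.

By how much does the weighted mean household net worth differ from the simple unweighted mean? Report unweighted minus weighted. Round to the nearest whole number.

73194

Unweighted sum = 4762000
Unweighted mean = 4762000 / 14 = 340142.86
Weighted sum = 1878522000
Sum of weights = 7037
Weighted mean = 1878522000 / 7037 = 266949.27
Difference (unweighted minus weighted) = 73193.589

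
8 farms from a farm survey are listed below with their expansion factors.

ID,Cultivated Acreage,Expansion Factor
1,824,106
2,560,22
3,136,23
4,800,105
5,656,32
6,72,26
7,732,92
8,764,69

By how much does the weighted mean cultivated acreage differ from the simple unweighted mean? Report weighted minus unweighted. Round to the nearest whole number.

Unweighted sum = 824 + 560 + 136 + 800 + 656 + 72 + 732 + 764 = 4544
Unweighted mean = 4544 / 8 = 568
Weighted sum = 824×106 + 560×22 + 136×23 + 800×105 + 656×32 + 72×26 + 732×92 + 764×69
  = 87344 + 12320 + 3128 + 84000 + 20992 + 1872 + 67344 + 52716 = 329716
Sum of weights = 475
Weighted mean = 329716 / 475 = 694.13895
Difference (weighted minus unweighted) = 126.13895

126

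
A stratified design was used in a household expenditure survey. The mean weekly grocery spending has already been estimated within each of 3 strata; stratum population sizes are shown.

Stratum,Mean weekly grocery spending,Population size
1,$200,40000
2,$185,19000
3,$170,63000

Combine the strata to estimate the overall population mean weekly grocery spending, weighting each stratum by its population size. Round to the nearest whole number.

182

Σ Nₕ·x̄ₕ = 200×40000 + 185×19000 + 170×63000
  = 22225000
Σ Nₕ = 40000 + 19000 + 63000 = 122000
Overall mean = 22225000 / 122000 = 182.17213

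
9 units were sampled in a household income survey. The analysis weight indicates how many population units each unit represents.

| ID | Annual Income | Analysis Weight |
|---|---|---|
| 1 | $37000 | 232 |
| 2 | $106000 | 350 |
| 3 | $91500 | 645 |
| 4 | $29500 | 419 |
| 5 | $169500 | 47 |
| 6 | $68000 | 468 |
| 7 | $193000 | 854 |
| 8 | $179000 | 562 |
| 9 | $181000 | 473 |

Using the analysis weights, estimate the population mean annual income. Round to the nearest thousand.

Weighted sum = 37000×232 + 106000×350 + 91500×645 + 29500×419 + 169500×47 + 68000×468 + 193000×854 + 179000×562 + 181000×473
  = 8584000 + 37100000 + 59017500 + 12360500 + 7966500 + 31824000 + 164822000 + 100598000 + 85613000 = 507885500
Sum of weights = 232 + 350 + 645 + 419 + 47 + 468 + 854 + 562 + 473 = 4050
Weighted mean = 507885500 / 4050 = 125403.83

125000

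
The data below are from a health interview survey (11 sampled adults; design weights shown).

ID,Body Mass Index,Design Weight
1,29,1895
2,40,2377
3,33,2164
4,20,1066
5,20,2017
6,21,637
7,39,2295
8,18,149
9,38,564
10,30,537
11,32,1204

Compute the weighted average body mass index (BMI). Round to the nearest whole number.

Weighted sum = 29×1895 + 40×2377 + 33×2164 + 20×1066 + 20×2017 + 21×637 + 39×2295 + 18×149 + 38×564 + 30×537 + 32×1204
  = 54955 + 95080 + 71412 + 21320 + 40340 + 13377 + 89505 + 2682 + 21432 + 16110 + 38528 = 464741
Sum of weights = 1895 + 2377 + 2164 + 1066 + 2017 + 637 + 2295 + 149 + 564 + 537 + 1204 = 14905
Weighted mean = 464741 / 14905 = 31.180208

31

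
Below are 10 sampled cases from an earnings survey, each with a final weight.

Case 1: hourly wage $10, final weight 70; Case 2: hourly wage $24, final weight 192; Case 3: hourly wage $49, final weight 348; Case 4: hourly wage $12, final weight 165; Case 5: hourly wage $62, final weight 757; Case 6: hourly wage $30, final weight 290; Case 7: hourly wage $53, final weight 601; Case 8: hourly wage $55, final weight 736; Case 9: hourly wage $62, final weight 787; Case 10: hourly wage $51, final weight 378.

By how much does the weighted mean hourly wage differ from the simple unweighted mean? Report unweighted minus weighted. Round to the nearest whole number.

-10

Unweighted sum = 10 + 24 + 49 + 12 + 62 + 30 + 53 + 55 + 62 + 51 = 408
Unweighted mean = 408 / 10 = 40.8
Weighted sum = 10×70 + 24×192 + 49×348 + 12×165 + 62×757 + 30×290 + 53×601 + 55×736 + 62×787 + 51×378
  = 700 + 4608 + 17052 + 1980 + 46934 + 8700 + 31853 + 40480 + 48794 + 19278 = 220379
Sum of weights = 70 + 192 + 348 + 165 + 757 + 290 + 601 + 736 + 787 + 378 = 4324
Weighted mean = 220379 / 4324 = 50.966466
Difference (unweighted minus weighted) = -10.166466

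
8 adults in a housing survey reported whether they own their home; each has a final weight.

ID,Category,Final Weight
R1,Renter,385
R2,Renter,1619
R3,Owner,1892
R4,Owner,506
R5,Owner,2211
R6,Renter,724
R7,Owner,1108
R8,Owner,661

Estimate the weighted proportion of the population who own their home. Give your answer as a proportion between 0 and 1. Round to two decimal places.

Sum of weights for 'Owner' = 1892 + 506 + 2211 + 1108 + 661 = 6378
Total weight = 385 + 1619 + 1892 + 506 + 2211 + 724 + 1108 + 661 = 9106
Weighted proportion = 6378 / 9106 = 0.70041731

0.70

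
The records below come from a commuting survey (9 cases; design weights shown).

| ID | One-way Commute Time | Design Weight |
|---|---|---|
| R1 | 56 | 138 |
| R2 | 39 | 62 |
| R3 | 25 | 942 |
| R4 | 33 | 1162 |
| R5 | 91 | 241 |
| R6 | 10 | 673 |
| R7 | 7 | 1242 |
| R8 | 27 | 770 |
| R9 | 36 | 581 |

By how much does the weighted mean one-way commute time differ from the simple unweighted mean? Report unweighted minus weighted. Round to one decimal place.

Unweighted sum = 56 + 39 + 25 + 33 + 91 + 10 + 7 + 27 + 36 = 324
Unweighted mean = 324 / 9 = 36
Weighted sum = 56×138 + 39×62 + 25×942 + 33×1162 + 91×241 + 10×673 + 7×1242 + 27×770 + 36×581
  = 7728 + 2418 + 23550 + 38346 + 21931 + 6730 + 8694 + 20790 + 20916 = 151103
Sum of weights = 138 + 62 + 942 + 1162 + 241 + 673 + 1242 + 770 + 581 = 5811
Weighted mean = 151103 / 5811 = 26.002925
Difference (unweighted minus weighted) = 9.9970745

10.0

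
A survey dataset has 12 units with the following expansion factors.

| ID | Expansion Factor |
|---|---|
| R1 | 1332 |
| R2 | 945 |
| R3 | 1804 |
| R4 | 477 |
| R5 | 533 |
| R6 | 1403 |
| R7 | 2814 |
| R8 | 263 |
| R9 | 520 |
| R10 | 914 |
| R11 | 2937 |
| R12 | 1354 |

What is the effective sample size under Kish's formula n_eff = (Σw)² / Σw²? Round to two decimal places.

8.37

Σ wᵢ = 15296
Σ wᵢ² = 27954538
n_eff = 15296² / 27954538 = 233967616 / 27954538 = 8.3695755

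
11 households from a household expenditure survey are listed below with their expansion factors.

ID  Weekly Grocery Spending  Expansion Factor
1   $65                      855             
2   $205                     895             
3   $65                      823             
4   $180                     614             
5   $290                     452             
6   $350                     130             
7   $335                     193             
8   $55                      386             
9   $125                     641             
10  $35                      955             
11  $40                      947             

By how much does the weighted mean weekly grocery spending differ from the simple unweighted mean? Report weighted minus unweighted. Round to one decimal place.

-40.1

Unweighted sum = 65 + 205 + 65 + 180 + 290 + 350 + 335 + 55 + 125 + 35 + 40 = 1745
Unweighted mean = 1745 / 11 = 158.63636
Weighted sum = 65×855 + 205×895 + 65×823 + 180×614 + 290×452 + 350×130 + 335×193 + 55×386 + 125×641 + 35×955 + 40×947
  = 55575 + 183475 + 53495 + 110520 + 131080 + 45500 + 64655 + 21230 + 80125 + 33425 + 37880 = 816960
Sum of weights = 855 + 895 + 823 + 614 + 452 + 130 + 193 + 386 + 641 + 955 + 947 = 6891
Weighted mean = 816960 / 6891 = 118.55464
Difference (weighted minus unweighted) = -40.081727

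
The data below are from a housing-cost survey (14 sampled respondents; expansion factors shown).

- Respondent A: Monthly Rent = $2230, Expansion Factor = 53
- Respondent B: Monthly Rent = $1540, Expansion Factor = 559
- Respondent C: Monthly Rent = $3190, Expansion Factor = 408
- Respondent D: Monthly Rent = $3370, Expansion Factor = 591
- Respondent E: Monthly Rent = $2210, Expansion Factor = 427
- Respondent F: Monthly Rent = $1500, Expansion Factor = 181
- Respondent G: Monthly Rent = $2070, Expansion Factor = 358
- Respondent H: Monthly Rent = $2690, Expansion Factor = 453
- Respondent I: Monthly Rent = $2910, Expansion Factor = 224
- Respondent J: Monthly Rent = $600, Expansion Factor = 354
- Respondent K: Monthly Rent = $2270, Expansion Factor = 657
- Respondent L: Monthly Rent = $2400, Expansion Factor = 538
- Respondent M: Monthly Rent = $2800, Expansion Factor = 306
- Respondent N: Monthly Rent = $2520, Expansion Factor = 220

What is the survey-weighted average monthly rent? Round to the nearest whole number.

Weighted sum = 12505070
Sum of weights = 5329
Weighted mean = 12505070 / 5329 = 2346.6072

2347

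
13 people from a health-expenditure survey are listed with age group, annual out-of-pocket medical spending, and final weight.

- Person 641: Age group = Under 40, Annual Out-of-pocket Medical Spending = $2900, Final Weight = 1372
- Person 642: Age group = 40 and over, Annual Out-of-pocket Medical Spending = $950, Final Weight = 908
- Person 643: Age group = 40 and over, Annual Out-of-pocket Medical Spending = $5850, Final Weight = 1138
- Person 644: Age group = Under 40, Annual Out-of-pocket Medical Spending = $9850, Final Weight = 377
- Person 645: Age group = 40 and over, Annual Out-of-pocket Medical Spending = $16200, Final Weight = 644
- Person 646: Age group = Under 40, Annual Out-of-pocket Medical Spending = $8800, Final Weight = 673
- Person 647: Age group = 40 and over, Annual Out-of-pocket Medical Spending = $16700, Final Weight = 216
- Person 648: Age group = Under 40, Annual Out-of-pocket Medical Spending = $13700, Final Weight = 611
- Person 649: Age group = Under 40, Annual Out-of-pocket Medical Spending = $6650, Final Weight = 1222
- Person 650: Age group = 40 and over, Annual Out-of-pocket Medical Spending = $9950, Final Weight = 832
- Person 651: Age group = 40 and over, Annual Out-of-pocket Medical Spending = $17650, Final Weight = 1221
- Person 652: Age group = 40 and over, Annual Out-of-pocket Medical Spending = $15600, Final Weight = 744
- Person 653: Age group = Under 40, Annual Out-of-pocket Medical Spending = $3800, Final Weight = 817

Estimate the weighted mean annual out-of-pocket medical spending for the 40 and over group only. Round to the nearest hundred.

11000

40 and over rows: 642, 643, 645, 647, 650, 651, 652
Weighted sum = 950×908 + 5850×1138 + 16200×644 + 16700×216 + 9950×832 + 17650×1221 + 15600×744
  = 862600 + 6657300 + 10432800 + 3607200 + 8278400 + 21550650 + 11606400 = 62995350
Sum of weights = 908 + 1138 + 644 + 216 + 832 + 1221 + 744 = 5703
Weighted mean = 62995350 / 5703 = 11046.002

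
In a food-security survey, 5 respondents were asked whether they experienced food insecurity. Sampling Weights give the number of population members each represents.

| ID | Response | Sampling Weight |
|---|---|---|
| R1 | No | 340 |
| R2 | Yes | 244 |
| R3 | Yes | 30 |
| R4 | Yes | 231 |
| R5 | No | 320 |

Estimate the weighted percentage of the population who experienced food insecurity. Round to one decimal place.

Sum of weights for 'Yes' = 244 + 30 + 231 = 505
Total weight = 340 + 244 + 30 + 231 + 320 = 1165
Weighted proportion = 505 / 1165 = 0.43347639 → 43.347639%

43.3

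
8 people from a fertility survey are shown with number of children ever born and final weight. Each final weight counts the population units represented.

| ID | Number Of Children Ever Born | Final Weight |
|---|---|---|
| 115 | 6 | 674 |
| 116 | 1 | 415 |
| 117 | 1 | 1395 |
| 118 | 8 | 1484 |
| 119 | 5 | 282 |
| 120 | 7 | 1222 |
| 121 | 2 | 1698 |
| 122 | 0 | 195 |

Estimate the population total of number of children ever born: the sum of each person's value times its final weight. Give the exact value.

Weighted total = 6×674 + 1×415 + 1×1395 + 8×1484 + 5×282 + 7×1222 + 2×1698 + 0×195
  = 4044 + 415 + 1395 + 11872 + 1410 + 8554 + 3396 + 0 = 31086

31086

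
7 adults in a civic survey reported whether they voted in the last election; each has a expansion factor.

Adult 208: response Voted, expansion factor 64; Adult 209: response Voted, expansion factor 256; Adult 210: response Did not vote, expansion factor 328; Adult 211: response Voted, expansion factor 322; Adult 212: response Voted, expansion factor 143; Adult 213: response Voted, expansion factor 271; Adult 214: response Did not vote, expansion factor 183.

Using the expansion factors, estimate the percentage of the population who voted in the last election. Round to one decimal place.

67.4

Sum of weights for 'Voted' = 64 + 256 + 322 + 143 + 271 = 1056
Total weight = 64 + 256 + 328 + 322 + 143 + 271 + 183 = 1567
Weighted proportion = 1056 / 1567 = 0.67389917 → 67.389917%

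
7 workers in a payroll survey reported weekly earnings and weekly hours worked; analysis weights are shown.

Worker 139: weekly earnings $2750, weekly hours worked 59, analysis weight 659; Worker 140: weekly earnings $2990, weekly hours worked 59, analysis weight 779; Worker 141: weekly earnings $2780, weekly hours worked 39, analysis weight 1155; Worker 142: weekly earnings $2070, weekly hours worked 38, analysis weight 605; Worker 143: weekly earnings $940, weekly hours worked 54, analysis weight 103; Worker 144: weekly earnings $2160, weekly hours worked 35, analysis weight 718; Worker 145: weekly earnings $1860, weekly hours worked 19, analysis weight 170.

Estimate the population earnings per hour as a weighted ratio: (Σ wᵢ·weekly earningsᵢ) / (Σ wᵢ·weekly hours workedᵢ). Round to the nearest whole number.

57

Σ wᵢ·y = 2750×659 + 2990×779 + 2780×1155 + 2070×605 + 940×103 + 2160×718 + 1860×170
  = 1812250 + 2329210 + 3210900 + 1252350 + 96820 + 1550880 + 316200 = 10568610
Σ wᵢ·x = 59×659 + 59×779 + 39×1155 + 38×605 + 54×103 + 35×718 + 19×170
  = 186799
Ratio = 10568610 / 186799 = 56.577444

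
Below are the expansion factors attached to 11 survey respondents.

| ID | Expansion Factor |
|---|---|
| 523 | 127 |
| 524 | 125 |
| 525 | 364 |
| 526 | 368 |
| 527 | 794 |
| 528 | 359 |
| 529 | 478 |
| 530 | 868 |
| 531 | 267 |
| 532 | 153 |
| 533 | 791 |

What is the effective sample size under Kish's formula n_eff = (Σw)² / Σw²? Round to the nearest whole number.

Σ wᵢ = 127 + 125 + 364 + 368 + 794 + 359 + 478 + 868 + 267 + 153 + 791 = 4694
Σ wᵢ² = 2761278
n_eff = 4694² / 2761278 = 22033636 / 2761278 = 7.9795066

8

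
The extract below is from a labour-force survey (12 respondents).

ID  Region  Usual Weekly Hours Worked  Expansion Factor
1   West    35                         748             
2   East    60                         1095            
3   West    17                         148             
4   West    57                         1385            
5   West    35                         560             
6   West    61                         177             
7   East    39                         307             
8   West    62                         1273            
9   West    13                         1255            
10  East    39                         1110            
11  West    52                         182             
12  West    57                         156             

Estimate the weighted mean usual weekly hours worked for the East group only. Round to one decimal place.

East rows: 2, 7, 10
Weighted sum = 60×1095 + 39×307 + 39×1110
  = 65700 + 11973 + 43290 = 120963
Sum of weights = 1095 + 307 + 1110 = 2512
Weighted mean = 120963 / 2512 = 48.154061

48.2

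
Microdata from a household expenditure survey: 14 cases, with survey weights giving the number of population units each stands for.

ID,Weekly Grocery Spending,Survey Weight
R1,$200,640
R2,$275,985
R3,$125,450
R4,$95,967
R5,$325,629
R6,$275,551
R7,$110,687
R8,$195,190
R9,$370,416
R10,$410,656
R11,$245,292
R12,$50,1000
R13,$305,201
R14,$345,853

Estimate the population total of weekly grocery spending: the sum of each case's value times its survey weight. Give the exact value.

Weighted total = 1915570

1915570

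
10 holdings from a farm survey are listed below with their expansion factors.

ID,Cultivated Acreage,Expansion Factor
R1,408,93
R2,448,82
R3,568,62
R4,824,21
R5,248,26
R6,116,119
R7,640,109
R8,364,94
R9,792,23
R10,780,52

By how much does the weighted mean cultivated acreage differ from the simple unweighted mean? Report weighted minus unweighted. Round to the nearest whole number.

-63

Unweighted sum = 408 + 448 + 568 + 824 + 248 + 116 + 640 + 364 + 792 + 780 = 5188
Unweighted mean = 5188 / 10 = 518.8
Weighted sum = 408×93 + 448×82 + 568×62 + 824×21 + 248×26 + 116×119 + 640×109 + 364×94 + 792×23 + 780×52
  = 37944 + 36736 + 35216 + 17304 + 6448 + 13804 + 69760 + 34216 + 18216 + 40560 = 310204
Sum of weights = 93 + 82 + 62 + 21 + 26 + 119 + 109 + 94 + 23 + 52 = 681
Weighted mean = 310204 / 681 = 455.51248
Difference (weighted minus unweighted) = -63.287518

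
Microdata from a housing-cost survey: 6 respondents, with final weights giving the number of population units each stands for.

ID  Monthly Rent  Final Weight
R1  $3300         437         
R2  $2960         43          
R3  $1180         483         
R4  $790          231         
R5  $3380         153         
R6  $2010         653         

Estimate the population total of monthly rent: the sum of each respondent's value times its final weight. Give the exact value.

4151480

Weighted total = 3300×437 + 2960×43 + 1180×483 + 790×231 + 3380×153 + 2010×653
  = 1442100 + 127280 + 569940 + 182490 + 517140 + 1312530 = 4151480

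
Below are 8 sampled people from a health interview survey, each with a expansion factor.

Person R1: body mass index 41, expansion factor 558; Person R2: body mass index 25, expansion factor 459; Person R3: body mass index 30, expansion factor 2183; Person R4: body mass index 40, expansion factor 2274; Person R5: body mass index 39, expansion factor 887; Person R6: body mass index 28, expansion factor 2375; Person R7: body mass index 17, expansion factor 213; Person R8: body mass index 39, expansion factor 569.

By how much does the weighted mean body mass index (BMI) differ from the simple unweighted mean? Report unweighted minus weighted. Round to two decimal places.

Unweighted sum = 41 + 25 + 30 + 40 + 39 + 28 + 17 + 39 = 259
Unweighted mean = 259 / 8 = 32.375
Weighted sum = 41×558 + 25×459 + 30×2183 + 40×2274 + 39×887 + 28×2375 + 17×213 + 39×569
  = 22878 + 11475 + 65490 + 90960 + 34593 + 66500 + 3621 + 22191 = 317708
Sum of weights = 558 + 459 + 2183 + 2274 + 887 + 2375 + 213 + 569 = 9518
Weighted mean = 317708 / 9518 = 33.379702
Difference (unweighted minus weighted) = -1.0047016

-1.00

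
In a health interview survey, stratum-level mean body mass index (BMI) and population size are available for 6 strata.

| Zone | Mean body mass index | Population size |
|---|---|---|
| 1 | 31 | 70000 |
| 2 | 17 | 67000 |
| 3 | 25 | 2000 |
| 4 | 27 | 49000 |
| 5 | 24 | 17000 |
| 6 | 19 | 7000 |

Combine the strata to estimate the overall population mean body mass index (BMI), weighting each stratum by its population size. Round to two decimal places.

Σ Nₕ·x̄ₕ = 31×70000 + 17×67000 + 25×2000 + 27×49000 + 24×17000 + 19×7000
  = 5223000
Σ Nₕ = 212000
Overall mean = 5223000 / 212000 = 24.636792

24.64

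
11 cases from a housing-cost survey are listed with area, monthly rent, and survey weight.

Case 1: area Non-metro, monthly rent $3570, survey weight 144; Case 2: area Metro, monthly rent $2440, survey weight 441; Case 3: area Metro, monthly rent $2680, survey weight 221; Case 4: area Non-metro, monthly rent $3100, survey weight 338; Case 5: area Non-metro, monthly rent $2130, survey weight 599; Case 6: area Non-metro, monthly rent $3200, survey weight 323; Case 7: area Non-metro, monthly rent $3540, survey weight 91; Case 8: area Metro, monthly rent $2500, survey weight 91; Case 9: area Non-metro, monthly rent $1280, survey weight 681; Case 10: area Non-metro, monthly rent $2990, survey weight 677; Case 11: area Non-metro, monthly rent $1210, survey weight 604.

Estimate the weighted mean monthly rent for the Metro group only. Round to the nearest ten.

2520

Metro rows: 2, 3, 8
Weighted sum = 2440×441 + 2680×221 + 2500×91
  = 1076040 + 592280 + 227500 = 1895820
Sum of weights = 441 + 221 + 91 = 753
Weighted mean = 1895820 / 753 = 2517.6892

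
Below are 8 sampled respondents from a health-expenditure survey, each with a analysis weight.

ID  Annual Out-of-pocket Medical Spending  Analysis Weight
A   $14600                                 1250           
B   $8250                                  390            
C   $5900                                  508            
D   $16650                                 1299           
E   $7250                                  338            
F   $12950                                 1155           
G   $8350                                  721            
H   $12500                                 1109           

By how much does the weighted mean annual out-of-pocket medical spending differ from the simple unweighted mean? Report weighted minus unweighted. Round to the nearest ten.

Unweighted sum = 14600 + 8250 + 5900 + 16650 + 7250 + 12950 + 8350 + 12500 = 86450
Unweighted mean = 86450 / 8 = 10806.25
Weighted sum = 14600×1250 + 8250×390 + 5900×508 + 16650×1299 + 7250×338 + 12950×1155 + 8350×721 + 12500×1109
  = 18250000 + 3217500 + 2997200 + 21628350 + 2450500 + 14957250 + 6020350 + 13862500 = 83383650
Sum of weights = 6770
Weighted mean = 83383650 / 6770 = 12316.64
Difference (weighted minus unweighted) = 1510.3896

1510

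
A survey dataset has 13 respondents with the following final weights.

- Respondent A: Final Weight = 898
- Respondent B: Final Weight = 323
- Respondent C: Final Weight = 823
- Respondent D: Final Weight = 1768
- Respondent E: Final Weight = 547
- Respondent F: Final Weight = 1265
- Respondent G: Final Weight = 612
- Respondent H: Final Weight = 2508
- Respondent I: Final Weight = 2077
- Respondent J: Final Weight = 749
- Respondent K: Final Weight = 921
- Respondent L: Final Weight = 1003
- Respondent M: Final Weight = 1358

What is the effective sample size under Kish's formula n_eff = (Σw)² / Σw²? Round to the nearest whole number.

Σ wᵢ = 14852
Σ wᵢ² = 21851272
n_eff = 14852² / 21851272 = 220581904 / 21851272 = 10.094694

10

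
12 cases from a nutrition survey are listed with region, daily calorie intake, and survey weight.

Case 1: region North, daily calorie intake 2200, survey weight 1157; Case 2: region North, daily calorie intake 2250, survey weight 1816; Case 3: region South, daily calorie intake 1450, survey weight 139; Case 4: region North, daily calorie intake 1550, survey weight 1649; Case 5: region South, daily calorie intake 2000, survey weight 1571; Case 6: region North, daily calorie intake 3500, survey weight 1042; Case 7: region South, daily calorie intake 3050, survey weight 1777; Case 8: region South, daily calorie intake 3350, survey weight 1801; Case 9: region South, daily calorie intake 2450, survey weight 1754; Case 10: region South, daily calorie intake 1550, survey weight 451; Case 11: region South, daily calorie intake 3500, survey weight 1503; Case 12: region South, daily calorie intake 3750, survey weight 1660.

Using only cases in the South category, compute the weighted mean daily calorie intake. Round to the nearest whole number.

South rows: 3, 5, 7, 8, 9, 10, 11, 12
Weighted sum = 1450×139 + 2000×1571 + 3050×1777 + 3350×1801 + 2450×1754 + 1550×451 + 3500×1503 + 3750×1660
  = 31278600
Sum of weights = 10656
Weighted mean = 31278600 / 10656 = 2935.3041

2935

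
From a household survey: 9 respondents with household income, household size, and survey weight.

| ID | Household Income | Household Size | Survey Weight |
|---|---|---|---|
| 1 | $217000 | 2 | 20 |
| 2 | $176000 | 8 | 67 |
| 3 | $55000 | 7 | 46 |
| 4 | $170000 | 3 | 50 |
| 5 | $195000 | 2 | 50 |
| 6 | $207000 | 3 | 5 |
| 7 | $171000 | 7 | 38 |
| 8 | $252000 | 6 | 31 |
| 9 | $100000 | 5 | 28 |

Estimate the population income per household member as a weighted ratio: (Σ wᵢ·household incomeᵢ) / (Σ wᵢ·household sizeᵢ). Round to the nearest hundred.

31400

Σ wᵢ·y = 217000×20 + 176000×67 + 55000×46 + 170000×50 + 195000×50 + 207000×5 + 171000×38 + 252000×31 + 100000×28
  = 4340000 + 11792000 + 2530000 + 8500000 + 9750000 + 1035000 + 6498000 + 7812000 + 2800000 = 55057000
Σ wᵢ·x = 2×20 + 8×67 + 7×46 + 3×50 + 2×50 + 3×5 + 7×38 + 6×31 + 5×28
  = 40 + 536 + 322 + 150 + 100 + 15 + 266 + 186 + 140 = 1755
Ratio = 55057000 / 1755 = 31371.51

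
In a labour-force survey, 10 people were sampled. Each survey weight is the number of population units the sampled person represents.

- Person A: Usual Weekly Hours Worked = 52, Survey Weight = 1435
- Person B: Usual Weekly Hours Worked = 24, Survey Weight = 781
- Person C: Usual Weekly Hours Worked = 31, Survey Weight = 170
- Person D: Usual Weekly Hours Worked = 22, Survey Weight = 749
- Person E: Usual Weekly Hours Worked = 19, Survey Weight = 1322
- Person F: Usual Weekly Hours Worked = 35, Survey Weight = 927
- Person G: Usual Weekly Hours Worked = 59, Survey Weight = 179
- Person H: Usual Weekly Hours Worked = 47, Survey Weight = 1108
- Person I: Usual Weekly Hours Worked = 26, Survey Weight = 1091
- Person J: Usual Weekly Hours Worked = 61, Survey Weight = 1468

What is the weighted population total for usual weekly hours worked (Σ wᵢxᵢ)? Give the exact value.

353226

Weighted total = 52×1435 + 24×781 + 31×170 + 22×749 + 19×1322 + 35×927 + 59×179 + 47×1108 + 26×1091 + 61×1468
  = 74620 + 18744 + 5270 + 16478 + 25118 + 32445 + 10561 + 52076 + 28366 + 89548 = 353226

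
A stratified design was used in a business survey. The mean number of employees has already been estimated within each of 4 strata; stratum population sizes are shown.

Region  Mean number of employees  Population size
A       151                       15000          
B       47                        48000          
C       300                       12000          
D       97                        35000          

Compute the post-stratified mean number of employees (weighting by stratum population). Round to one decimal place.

Σ Nₕ·x̄ₕ = 151×15000 + 47×48000 + 300×12000 + 97×35000
  = 2265000 + 2256000 + 3600000 + 3395000 = 11516000
Σ Nₕ = 15000 + 48000 + 12000 + 35000 = 110000
Overall mean = 11516000 / 110000 = 104.69091

104.7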